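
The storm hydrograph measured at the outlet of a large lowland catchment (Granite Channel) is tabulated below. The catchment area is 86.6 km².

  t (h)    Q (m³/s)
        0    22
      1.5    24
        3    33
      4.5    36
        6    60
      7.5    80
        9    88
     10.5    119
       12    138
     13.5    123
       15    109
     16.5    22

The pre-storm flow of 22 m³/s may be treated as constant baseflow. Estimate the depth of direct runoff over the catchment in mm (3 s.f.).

Direct runoff: 0.0, 2.0, 11.0, 14.0, 38.0, 58.0, 66.0, 97.0, 116.0, 101.0, 87.0, 0.0 m³/s; ΣQ_DR = 590.0 m³/s.
V = ΣQ_DR · Δt = 590.0 × 5400 s = 3.186 × 10^6 m³.
Over A = 86.6 km², depth = V / A = 36.8 mm.

d ≈ 36.8 mm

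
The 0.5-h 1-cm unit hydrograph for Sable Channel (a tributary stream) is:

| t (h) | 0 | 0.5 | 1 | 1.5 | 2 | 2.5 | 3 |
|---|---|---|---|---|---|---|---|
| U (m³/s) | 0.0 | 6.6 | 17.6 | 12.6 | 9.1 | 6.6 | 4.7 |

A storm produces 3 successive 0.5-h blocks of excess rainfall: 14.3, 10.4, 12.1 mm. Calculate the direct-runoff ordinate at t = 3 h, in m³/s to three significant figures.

By discrete convolution, Q_j = Σ (P_i / 10 mm) · U_{j−i}.
At t = 3 h (j=6): Q = (14.3/10)·4.7 + (10.4/10)·6.6 + (12.1/10)·9.1 = 24.6 m³/s.

Q ≈ 24.6 m³/s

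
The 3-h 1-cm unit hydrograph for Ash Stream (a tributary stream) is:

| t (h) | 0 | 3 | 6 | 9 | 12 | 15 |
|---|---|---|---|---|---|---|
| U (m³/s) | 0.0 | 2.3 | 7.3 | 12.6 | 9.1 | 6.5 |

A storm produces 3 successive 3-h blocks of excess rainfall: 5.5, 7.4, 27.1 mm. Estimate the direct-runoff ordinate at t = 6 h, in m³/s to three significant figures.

By discrete convolution, Q_j = Σ (P_i / 10 mm) · U_{j−i}.
At t = 6 h (j=2): Q = (5.5/10)·7.3 + (7.4/10)·2.3 + (27.1/10)·0.0 = 5.72 m³/s.

Q ≈ 5.72 m³/s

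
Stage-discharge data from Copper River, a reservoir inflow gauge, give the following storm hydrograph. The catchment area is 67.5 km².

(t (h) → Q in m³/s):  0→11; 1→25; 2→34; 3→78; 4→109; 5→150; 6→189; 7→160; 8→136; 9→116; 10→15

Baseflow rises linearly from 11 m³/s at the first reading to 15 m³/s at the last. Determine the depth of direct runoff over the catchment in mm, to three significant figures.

d ≈ 46.9 mm

Direct runoff: 0.00, 13.60, 22.20, 65.80, 96.40, 137.00, 175.60, 146.20, 121.80, 101.40, 0.00 m³/s; ΣQ_DR = 880.0 m³/s.
V = ΣQ_DR · Δt = 880.0 × 3600 s = 3.168 × 10^6 m³.
Over A = 67.5 km², depth = V / A = 46.9 mm.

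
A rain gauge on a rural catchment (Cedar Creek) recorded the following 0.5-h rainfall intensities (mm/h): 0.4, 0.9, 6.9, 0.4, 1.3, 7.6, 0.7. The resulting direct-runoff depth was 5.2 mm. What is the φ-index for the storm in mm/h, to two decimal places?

Only the 2 blocks with intensity above φ contribute runoff: 6.9, 7.6 mm/h.
Σ(I−φ)·Δt = d  ⇒  (6.9+7.6 − 2φ)·0.5 = 5.2
φ = (14.50 − 5.2/0.5) / 2 = 2.05 mm/h.

φ ≈ 2.05 mm/h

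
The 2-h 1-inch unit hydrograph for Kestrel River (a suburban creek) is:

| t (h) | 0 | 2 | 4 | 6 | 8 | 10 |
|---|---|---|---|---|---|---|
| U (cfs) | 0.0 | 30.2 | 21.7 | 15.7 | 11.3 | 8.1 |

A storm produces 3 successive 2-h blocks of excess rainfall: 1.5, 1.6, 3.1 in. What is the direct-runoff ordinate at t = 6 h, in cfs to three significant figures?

Q ≈ 152 cfs

By discrete convolution, Q_j = Σ (P_i / 1 in) · U_{j−i}.
At t = 6 h (j=3): Q = (1.5/1)·15.7 + (1.6/1)·21.7 + (3.1/1)·30.2 = 152 cfs.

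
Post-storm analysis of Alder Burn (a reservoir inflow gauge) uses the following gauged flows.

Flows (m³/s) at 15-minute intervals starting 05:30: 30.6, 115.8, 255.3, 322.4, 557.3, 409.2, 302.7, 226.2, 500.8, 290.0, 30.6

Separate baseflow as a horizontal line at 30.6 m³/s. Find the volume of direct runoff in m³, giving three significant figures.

Direct-runoff ordinates (Q − Q_b): 0.0, 85.2, 224.7, 291.8, 526.7, 378.6, 272.1, 195.6, 470.2, 259.4, 0.0 m³/s.
ΣQ_DR = 2704 m³/s.
With Δt = 0.25 h = 900 s, V = ΣQ_DR · Δt = 2704 × 900 = 2.43 × 10^6 m³.

V ≈ 2.43 × 10^6 m³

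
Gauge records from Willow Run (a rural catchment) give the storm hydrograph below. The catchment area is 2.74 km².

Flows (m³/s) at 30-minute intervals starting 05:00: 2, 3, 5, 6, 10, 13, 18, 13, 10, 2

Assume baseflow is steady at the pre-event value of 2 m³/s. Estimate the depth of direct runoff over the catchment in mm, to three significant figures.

d ≈ 40.7 mm

Direct runoff: 0.0, 1.0, 3.0, 4.0, 8.0, 11.0, 16.0, 11.0, 8.0, 0.0 m³/s; ΣQ_DR = 62.00 m³/s.
V = ΣQ_DR · Δt = 62.00 × 1800 s = 1.116 × 10^5 m³.
Over A = 2.74 km², depth = V / A = 40.7 mm.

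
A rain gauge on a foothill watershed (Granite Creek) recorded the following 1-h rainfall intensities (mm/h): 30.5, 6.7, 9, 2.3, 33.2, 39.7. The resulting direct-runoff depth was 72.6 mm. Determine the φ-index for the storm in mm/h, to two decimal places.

φ ≈ 10.27 mm/h

Only the 3 blocks with intensity above φ contribute runoff: 30.5, 33.2, 39.7 mm/h.
Σ(I−φ)·Δt = d  ⇒  (30.5+33.2+39.7 − 3φ)·1 = 72.6
φ = (103.4 − 72.6/1) / 3 = 10.27 mm/h.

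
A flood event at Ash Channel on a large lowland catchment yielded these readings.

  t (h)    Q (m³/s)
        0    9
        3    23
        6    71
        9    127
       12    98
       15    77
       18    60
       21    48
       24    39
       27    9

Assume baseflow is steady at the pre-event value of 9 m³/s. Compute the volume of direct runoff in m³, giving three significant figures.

V ≈ 5.09 × 10^6 m³

Direct-runoff ordinates (Q − Q_b): 0.0, 14.0, 62.0, 118.0, 89.0, 68.0, 51.0, 39.0, 30.0, 0.0 m³/s.
ΣQ_DR = 471.0 m³/s.
With Δt = 3 h = 10800 s, V = ΣQ_DR · Δt = 471.0 × 10800 = 5.09 × 10^6 m³.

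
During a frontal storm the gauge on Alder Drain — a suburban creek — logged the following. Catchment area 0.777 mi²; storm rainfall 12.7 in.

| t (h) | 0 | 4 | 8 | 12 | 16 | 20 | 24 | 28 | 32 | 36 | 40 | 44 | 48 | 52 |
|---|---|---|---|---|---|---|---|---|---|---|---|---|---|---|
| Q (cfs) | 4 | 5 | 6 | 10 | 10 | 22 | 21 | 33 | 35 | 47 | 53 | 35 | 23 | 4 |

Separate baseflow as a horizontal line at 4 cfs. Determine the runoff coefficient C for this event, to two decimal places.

ΣQ_DR = 252.0 cfs; V = ΣQ_DR·Δt = 3.629 × 10^6 ft³.
Runoff depth d = V / A = 2.010 in.
C = d / P = 2.010 / 12.7 = 0.16.

C ≈ 0.16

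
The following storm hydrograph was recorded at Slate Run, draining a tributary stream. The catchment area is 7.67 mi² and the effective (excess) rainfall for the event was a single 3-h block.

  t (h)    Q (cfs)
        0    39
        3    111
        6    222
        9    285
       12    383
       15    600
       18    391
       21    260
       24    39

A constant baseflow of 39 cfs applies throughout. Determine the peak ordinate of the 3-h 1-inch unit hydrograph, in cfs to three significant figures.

Direct runoff: 0.0, 72.0, 183.0, 246.0, 344.0, 561.0, 352.0, 221.0, 0.0 cfs; ΣQ_DR = 1979 cfs, peak = 561.0 cfs.
Runoff depth d = ΣQ_DR·Δt / A = 1979 × 10800 / (7.67 mi²) = 1.199 in.
The 1-inch UH is the DRH scaled by (1 in)/d, so U_p = 561.0 × 1/1.199 = 468 cfs.

U_p ≈ 468 cfs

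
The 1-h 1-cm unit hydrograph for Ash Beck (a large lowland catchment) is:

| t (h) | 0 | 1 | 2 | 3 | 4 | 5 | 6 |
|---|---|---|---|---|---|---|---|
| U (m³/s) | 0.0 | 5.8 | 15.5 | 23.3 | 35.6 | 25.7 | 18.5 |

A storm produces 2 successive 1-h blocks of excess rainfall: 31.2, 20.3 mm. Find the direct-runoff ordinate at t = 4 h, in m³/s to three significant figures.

Q ≈ 158 m³/s

By discrete convolution, Q_j = Σ (P_i / 10 mm) · U_{j−i}.
At t = 4 h (j=4): Q = (31.2/10)·35.6 + (20.3/10)·23.3 = 158 m³/s.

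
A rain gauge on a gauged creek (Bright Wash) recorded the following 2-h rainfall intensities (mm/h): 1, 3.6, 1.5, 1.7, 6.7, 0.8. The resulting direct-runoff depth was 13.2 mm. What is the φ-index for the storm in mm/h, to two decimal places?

Only the 2 blocks with intensity above φ contribute runoff: 3.6, 6.7 mm/h.
Σ(I−φ)·Δt = d  ⇒  (3.6+6.7 − 2φ)·2 = 13.2
φ = (10.30 − 13.2/2) / 2 = 1.85 mm/h.

φ ≈ 1.85 mm/h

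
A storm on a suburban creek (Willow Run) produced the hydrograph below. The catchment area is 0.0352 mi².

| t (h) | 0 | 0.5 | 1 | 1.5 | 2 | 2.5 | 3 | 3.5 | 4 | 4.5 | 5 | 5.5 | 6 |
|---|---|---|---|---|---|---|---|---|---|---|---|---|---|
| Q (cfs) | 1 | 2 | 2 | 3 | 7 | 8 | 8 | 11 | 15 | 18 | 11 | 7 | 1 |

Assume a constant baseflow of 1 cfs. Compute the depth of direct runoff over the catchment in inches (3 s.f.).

Direct runoff: 0.0, 1.0, 1.0, 2.0, 6.0, 7.0, 7.0, 10.0, 14.0, 17.0, 10.0, 6.0, 0.0 cfs; ΣQ_DR = 81.00 cfs.
V = ΣQ_DR · Δt = 81.00 × 1800 s = 1.458 × 10^5 ft³.
Over A = 0.0352 mi², depth = V / A = 1.78 in.

d ≈ 1.78 in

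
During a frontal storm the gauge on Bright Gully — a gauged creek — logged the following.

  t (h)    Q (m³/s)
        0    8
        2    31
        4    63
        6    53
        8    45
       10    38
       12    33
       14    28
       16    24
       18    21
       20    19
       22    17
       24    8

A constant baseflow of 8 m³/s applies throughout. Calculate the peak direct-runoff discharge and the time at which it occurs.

Subtracting baseflow gives direct-runoff ordinates: 0.0, 23.0, 55.0, 45.0, 37.0, 30.0, 25.0, 20.0, 16.0, 13.0, 11.0, 9.0, 0.0 m³/s.
The maximum is 55.0 m³/s, occurring at the reading for t = 4 h.

Q_p = 55.0 m³/s at t = 4 h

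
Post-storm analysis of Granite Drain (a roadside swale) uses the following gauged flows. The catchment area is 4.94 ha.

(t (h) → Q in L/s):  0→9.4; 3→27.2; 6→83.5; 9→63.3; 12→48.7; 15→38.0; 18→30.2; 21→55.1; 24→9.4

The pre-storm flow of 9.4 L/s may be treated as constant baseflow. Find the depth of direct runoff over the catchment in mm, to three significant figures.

d ≈ 61.3 mm

Direct runoff: 0.0, 17.8, 74.1, 53.9, 39.3, 28.6, 20.8, 45.7, 0.0 L/s; ΣQ_DR = 280.2 L/s.
V = ΣQ_DR · Δt = 280.2 × 10800 s = 3.026 × 10^6 L.
Over A = 4.94 ha, depth = V / A = 61.3 mm.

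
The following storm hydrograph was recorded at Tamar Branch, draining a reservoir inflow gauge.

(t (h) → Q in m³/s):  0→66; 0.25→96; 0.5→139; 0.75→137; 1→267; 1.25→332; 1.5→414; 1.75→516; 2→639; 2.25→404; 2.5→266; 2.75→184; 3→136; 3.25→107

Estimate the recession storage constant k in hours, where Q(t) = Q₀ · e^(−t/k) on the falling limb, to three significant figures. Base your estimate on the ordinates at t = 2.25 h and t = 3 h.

On the falling limb, Q drops from 404 to 136 m³/s between t = 2.25 h and t = 3 h (Δt = 0.75 h).
k = −Δt / ln(Q₂/Q₁) = −0.75 / ln(136/404) = 0.689 h.

k ≈ 0.689 h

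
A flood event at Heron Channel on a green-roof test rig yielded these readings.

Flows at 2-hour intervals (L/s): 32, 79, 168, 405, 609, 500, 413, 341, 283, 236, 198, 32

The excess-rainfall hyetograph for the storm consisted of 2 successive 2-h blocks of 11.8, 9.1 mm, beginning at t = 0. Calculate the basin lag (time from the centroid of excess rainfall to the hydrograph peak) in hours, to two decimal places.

t_L ≈ 6.13 h

Centroid of excess rainfall: t_c = Σ P_i·t̄_i / ΣP_i = 1.8708 h (block centres at 1, 3 h).
Hydrograph peak occurs at t = 8 h, so basin lag t_L = 8 − 1.8708 = 6.13 h.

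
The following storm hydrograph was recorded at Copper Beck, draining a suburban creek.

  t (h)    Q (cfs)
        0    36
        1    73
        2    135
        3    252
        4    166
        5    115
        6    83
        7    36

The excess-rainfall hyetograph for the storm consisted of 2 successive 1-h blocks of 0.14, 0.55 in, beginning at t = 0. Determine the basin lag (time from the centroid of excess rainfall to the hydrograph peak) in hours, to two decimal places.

Centroid of excess rainfall: t_c = Σ P_i·t̄_i / ΣP_i = 1.2971 h (block centres at 0.5, 1.5 h).
Hydrograph peak occurs at t = 3 h, so basin lag t_L = 3 − 1.2971 = 1.70 h.

t_L ≈ 1.70 h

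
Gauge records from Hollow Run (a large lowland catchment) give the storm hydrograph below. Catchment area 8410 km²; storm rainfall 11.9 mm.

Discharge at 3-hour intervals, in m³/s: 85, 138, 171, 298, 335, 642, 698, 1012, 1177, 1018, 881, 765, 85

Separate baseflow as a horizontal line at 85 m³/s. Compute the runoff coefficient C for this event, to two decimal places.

C ≈ 0.67

ΣQ_DR = 6200 m³/s; V = ΣQ_DR·Δt = 6.696 × 10^7 m³.
Runoff depth d = V / A = 7.962 mm.
C = d / P = 7.962 / 11.9 = 0.67.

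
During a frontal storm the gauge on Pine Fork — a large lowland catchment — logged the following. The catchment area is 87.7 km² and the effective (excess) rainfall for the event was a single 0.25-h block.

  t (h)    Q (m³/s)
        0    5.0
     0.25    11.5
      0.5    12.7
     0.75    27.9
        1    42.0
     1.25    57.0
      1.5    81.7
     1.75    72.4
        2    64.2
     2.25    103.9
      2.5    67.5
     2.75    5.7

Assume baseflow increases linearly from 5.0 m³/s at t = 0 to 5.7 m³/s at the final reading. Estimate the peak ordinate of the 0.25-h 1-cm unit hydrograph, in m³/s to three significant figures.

U_p ≈ 197 m³/s

Direct runoff: 0.00, 6.44, 7.57, 22.71, 36.75, 51.68, 76.32, 66.95, 58.69, 98.33, 61.86, 0.00 m³/s; ΣQ_DR = 487.3 m³/s, peak = 98.33 m³/s.
Runoff depth d = ΣQ_DR·Δt / A = 487.3 × 900 / (87.7 km²) = 5.001 mm.
The 1-cm UH is the DRH scaled by (10 mm)/d, so U_p = 98.33 × 10/5.001 = 197 m³/s.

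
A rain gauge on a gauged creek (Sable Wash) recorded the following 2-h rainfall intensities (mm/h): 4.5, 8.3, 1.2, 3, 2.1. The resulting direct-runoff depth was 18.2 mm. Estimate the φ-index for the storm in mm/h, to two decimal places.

φ ≈ 2.23 mm/h

Only the 3 blocks with intensity above φ contribute runoff: 4.5, 8.3, 3 mm/h.
Σ(I−φ)·Δt = d  ⇒  (4.5+8.3+3 − 3φ)·2 = 18.2
φ = (15.80 − 18.2/2) / 3 = 2.23 mm/h.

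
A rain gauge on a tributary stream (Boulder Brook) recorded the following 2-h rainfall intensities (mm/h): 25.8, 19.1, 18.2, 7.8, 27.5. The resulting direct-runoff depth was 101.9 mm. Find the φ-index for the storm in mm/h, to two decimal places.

φ ≈ 9.91 mm/h

Only the 4 blocks with intensity above φ contribute runoff: 25.8, 19.1, 18.2, 27.5 mm/h.
Σ(I−φ)·Δt = d  ⇒  (25.8+19.1+18.2+27.5 − 4φ)·2 = 101.9
φ = (90.60 − 101.9/2) / 4 = 9.91 mm/h.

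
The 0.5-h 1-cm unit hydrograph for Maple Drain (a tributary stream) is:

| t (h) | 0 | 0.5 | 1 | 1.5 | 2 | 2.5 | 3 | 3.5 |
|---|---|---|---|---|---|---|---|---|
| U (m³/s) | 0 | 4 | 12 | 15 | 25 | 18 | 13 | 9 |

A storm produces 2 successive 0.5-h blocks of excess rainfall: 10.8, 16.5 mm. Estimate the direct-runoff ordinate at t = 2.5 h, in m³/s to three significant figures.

By discrete convolution, Q_j = Σ (P_i / 10 mm) · U_{j−i}.
At t = 2.5 h (j=5): Q = (10.8/10)·18 + (16.5/10)·25 = 60.7 m³/s.

Q ≈ 60.7 m³/s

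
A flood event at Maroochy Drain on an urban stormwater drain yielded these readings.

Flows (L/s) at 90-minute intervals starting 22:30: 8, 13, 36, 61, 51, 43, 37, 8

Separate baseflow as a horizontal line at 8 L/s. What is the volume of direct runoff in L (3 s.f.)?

V ≈ 1.04 × 10^6 L

Direct-runoff ordinates (Q − Q_b): 0.0, 5.0, 28.0, 53.0, 43.0, 35.0, 29.0, 0.0 L/s.
ΣQ_DR = 193.0 L/s.
With Δt = 1.5 h = 5400 s, V = ΣQ_DR · Δt = 193.0 × 5400 = 1.04 × 10^6 L.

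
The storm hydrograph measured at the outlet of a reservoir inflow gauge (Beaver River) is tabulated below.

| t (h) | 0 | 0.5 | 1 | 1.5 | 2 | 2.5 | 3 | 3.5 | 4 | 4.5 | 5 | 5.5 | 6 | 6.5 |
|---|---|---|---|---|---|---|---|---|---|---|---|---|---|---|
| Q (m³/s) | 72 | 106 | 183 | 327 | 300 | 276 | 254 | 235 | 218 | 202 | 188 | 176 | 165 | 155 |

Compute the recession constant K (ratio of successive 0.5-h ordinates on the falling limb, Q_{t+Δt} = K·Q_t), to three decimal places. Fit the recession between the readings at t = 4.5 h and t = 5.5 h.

Using the recession-limb readings at t = 4.5 h and t = 5.5 h: Q falls from 202 to 176 m³/s over 2 intervals.
K = (Q₂/Q₁)^(1/2) = (176/202)^(1/2) = 0.933.

K ≈ 0.933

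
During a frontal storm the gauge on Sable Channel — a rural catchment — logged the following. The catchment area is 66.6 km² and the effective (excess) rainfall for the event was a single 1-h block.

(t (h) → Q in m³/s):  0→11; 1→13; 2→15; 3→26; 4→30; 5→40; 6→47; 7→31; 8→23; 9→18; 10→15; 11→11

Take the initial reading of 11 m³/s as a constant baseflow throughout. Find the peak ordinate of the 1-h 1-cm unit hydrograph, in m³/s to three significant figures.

U_p ≈ 45.0 m³/s

Direct runoff: 0.0, 2.0, 4.0, 15.0, 19.0, 29.0, 36.0, 20.0, 12.0, 7.0, 4.0, 0.0 m³/s; ΣQ_DR = 148.0 m³/s, peak = 36.0 m³/s.
Runoff depth d = ΣQ_DR·Δt / A = 148.0 × 3600 / (66.6 km²) = 8.000 mm.
The 1-cm UH is the DRH scaled by (10 mm)/d, so U_p = 36.0 × 10/8.000 = 45.0 m³/s.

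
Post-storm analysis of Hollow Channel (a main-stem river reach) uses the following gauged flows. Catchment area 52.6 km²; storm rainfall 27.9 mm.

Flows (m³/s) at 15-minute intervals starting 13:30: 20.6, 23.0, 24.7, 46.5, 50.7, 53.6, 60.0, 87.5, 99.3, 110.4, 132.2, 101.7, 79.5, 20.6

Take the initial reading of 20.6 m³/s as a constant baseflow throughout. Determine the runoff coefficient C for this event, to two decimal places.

ΣQ_DR = 621.9 m³/s; V = ΣQ_DR·Δt = 5.597 × 10^5 m³.
Runoff depth d = V / A = 10.64 mm.
C = d / P = 10.64 / 27.9 = 0.38.

C ≈ 0.38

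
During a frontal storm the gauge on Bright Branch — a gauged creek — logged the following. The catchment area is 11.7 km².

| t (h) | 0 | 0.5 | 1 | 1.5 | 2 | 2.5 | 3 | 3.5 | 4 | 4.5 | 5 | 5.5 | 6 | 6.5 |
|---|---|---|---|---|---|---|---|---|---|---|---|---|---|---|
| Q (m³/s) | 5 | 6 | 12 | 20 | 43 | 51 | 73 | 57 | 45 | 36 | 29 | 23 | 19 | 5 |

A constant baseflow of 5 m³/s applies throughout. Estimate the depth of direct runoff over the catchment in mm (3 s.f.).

d ≈ 54.5 mm

Direct runoff: 0.0, 1.0, 7.0, 15.0, 38.0, 46.0, 68.0, 52.0, 40.0, 31.0, 24.0, 18.0, 14.0, 0.0 m³/s; ΣQ_DR = 354.0 m³/s.
V = ΣQ_DR · Δt = 354.0 × 1800 s = 6.372 × 10^5 m³.
Over A = 11.7 km², depth = V / A = 54.5 mm.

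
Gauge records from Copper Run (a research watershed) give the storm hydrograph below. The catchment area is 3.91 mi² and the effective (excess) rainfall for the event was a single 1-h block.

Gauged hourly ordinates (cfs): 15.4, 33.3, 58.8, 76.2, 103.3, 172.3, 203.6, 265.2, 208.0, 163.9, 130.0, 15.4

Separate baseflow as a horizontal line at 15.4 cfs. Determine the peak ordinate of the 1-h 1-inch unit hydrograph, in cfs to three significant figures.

U_p ≈ 500 cfs

Direct runoff: 0.0, 17.9, 43.4, 60.8, 87.9, 156.9, 188.2, 249.8, 192.6, 148.5, 114.6, 0.0 cfs; ΣQ_DR = 1261 cfs, peak = 249.8 cfs.
Runoff depth d = ΣQ_DR·Δt / A = 1261 × 3600 / (3.91 mi²) = 0.4996 in.
The 1-inch UH is the DRH scaled by (1 in)/d, so U_p = 249.8 × 1/0.4996 = 500 cfs.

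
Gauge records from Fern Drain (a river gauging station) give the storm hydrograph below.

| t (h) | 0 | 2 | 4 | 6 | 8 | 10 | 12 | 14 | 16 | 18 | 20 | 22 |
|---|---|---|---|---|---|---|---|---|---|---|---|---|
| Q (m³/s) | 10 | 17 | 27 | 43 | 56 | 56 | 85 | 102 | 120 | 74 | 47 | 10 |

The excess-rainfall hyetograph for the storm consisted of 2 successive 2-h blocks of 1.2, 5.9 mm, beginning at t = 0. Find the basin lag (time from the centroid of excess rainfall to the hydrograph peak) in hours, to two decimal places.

Centroid of excess rainfall: t_c = Σ P_i·t̄_i / ΣP_i = 2.6620 h (block centres at 1, 3 h).
Hydrograph peak occurs at t = 16 h, so basin lag t_L = 16 − 2.6620 = 13.34 h.

t_L ≈ 13.34 h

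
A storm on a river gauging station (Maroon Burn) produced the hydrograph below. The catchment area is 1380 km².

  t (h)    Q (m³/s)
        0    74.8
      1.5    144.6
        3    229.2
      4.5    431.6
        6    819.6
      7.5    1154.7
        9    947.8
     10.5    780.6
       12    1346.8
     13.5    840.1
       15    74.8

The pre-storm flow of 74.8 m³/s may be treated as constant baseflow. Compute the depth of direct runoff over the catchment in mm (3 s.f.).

Direct runoff: 0.0, 69.8, 154.4, 356.8, 744.8, 1079.9, 873.0, 705.8, 1272.0, 765.3, 0.0 m³/s; ΣQ_DR = 6022 m³/s.
V = ΣQ_DR · Δt = 6022 × 5400 s = 3.252 × 10^7 m³.
Over A = 1380 km², depth = V / A = 23.6 mm.

d ≈ 23.6 mm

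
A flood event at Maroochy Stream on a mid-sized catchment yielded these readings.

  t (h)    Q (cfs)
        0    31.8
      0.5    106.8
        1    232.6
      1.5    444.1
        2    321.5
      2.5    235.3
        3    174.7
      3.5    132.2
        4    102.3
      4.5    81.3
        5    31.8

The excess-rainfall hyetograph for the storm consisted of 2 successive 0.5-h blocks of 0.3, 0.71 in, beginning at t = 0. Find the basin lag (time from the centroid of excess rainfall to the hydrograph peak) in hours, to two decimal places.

Centroid of excess rainfall: t_c = Σ P_i·t̄_i / ΣP_i = 0.6015 h (block centres at 0.25, 0.75 h).
Hydrograph peak occurs at t = 1.5 h, so basin lag t_L = 1.5 − 0.6015 = 0.90 h.

t_L ≈ 0.90 h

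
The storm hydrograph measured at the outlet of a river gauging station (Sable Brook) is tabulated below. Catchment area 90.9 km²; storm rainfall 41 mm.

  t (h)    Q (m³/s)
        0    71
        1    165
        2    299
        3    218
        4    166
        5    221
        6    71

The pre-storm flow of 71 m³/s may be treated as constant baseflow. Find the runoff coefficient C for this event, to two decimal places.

C ≈ 0.69

ΣQ_DR = 714.0 m³/s; V = ΣQ_DR·Δt = 2.570 × 10^6 m³.
Runoff depth d = V / A = 28.28 mm.
C = d / P = 28.28 / 41 = 0.69.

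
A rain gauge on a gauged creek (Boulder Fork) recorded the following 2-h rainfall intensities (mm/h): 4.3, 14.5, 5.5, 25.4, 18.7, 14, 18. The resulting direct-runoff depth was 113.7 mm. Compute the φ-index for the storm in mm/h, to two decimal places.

φ ≈ 6.75 mm/h

Only the 5 blocks with intensity above φ contribute runoff: 14.5, 25.4, 18.7, 14, 18 mm/h.
Σ(I−φ)·Δt = d  ⇒  (14.5+25.4+18.7+14+18 − 5φ)·2 = 113.7
φ = (90.60 − 113.7/2) / 5 = 6.75 mm/h.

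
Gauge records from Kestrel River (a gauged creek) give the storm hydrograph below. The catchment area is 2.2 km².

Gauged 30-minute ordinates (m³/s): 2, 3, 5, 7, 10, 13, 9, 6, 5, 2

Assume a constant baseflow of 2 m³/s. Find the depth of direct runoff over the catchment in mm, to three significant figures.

d ≈ 34.4 mm

Direct runoff: 0.0, 1.0, 3.0, 5.0, 8.0, 11.0, 7.0, 4.0, 3.0, 0.0 m³/s; ΣQ_DR = 42.00 m³/s.
V = ΣQ_DR · Δt = 42.00 × 1800 s = 75600 m³.
Over A = 2.2 km², depth = V / A = 34.4 mm.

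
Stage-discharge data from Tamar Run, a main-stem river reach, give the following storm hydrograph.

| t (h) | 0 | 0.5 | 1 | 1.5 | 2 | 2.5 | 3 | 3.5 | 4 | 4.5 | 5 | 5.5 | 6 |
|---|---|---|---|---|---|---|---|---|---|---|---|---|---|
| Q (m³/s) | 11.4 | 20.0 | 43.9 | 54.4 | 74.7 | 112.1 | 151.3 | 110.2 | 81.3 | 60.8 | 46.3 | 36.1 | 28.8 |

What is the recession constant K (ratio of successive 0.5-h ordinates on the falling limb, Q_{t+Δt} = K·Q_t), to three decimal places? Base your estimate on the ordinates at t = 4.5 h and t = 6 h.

K ≈ 0.780

Using the recession-limb readings at t = 4.5 h and t = 6 h: Q falls from 60.8 to 28.8 m³/s over 3 intervals.
K = (Q₂/Q₁)^(1/3) = (28.8/60.8)^(1/3) = 0.780.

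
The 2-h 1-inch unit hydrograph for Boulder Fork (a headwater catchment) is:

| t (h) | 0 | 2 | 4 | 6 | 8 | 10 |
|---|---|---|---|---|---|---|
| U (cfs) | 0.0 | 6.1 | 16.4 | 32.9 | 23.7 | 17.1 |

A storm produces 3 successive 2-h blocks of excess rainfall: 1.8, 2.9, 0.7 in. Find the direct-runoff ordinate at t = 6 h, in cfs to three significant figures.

Q ≈ 111 cfs

By discrete convolution, Q_j = Σ (P_i / 1 in) · U_{j−i}.
At t = 6 h (j=3): Q = (1.8/1)·32.9 + (2.9/1)·16.4 + (0.7/1)·6.1 = 111 cfs.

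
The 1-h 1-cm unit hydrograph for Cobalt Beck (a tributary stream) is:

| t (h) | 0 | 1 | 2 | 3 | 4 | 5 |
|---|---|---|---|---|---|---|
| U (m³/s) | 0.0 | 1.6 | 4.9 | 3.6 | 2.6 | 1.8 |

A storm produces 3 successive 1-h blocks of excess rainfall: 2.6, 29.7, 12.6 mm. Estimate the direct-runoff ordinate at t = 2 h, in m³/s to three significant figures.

Q ≈ 6.03 m³/s

By discrete convolution, Q_j = Σ (P_i / 10 mm) · U_{j−i}.
At t = 2 h (j=2): Q = (2.6/10)·4.9 + (29.7/10)·1.6 + (12.6/10)·0.0 = 6.03 m³/s.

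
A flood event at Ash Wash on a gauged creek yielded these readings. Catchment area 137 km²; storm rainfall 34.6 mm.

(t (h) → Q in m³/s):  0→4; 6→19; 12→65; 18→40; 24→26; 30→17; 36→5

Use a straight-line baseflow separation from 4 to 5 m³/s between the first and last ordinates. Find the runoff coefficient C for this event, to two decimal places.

ΣQ_DR = 144.5 m³/s; V = ΣQ_DR·Δt = 3.121 × 10^6 m³.
Runoff depth d = V / A = 22.78 mm.
C = d / P = 22.78 / 34.6 = 0.66.

C ≈ 0.66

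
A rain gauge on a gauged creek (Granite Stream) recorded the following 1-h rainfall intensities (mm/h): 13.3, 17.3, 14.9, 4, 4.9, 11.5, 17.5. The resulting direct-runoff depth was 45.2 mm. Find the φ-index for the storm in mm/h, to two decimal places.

Only the 5 blocks with intensity above φ contribute runoff: 13.3, 17.3, 14.9, 11.5, 17.5 mm/h.
Σ(I−φ)·Δt = d  ⇒  (13.3+17.3+14.9+11.5+17.5 − 5φ)·1 = 45.2
φ = (74.50 − 45.2/1) / 5 = 5.86 mm/h.

φ ≈ 5.86 mm/h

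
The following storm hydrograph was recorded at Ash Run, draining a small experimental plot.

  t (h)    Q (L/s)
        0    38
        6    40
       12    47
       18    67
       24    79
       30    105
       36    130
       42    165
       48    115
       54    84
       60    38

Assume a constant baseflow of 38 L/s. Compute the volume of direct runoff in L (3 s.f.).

V ≈ 1.06 × 10^7 L

Direct-runoff ordinates (Q − Q_b): 0.0, 2.0, 9.0, 29.0, 41.0, 67.0, 92.0, 127.0, 77.0, 46.0, 0.0 L/s.
ΣQ_DR = 490.0 L/s.
With Δt = 6 h = 21600 s, V = ΣQ_DR · Δt = 490.0 × 21600 = 1.06 × 10^7 L.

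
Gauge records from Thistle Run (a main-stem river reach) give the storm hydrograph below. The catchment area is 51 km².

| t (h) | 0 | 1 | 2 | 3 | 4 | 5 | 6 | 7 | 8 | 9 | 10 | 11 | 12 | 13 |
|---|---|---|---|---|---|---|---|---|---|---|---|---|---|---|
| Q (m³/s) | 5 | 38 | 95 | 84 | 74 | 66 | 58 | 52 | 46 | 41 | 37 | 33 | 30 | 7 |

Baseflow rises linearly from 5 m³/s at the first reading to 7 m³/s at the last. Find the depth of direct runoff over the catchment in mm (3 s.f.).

d ≈ 41.1 mm

Direct runoff: 0.00, 32.85, 89.69, 78.54, 68.38, 60.23, 52.08, 45.92, 39.77, 34.62, 30.46, 26.31, 23.15, 0.00 m³/s; ΣQ_DR = 582.0 m³/s.
V = ΣQ_DR · Δt = 582.0 × 3600 s = 2.095 × 10^6 m³.
Over A = 51 km², depth = V / A = 41.1 mm.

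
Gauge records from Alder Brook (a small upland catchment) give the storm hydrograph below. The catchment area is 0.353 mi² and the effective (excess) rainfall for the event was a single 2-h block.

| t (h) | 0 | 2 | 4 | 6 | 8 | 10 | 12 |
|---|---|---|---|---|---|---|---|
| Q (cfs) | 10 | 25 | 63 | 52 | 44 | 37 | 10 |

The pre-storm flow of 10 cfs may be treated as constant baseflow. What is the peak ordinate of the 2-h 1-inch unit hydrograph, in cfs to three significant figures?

Direct runoff: 0.0, 15.0, 53.0, 42.0, 34.0, 27.0, 0.0 cfs; ΣQ_DR = 171.0 cfs, peak = 53.0 cfs.
Runoff depth d = ΣQ_DR·Δt / A = 171.0 × 7200 / (0.353 mi²) = 1.501 in.
The 1-inch UH is the DRH scaled by (1 in)/d, so U_p = 53.0 × 1/1.501 = 35.3 cfs.

U_p ≈ 35.3 cfs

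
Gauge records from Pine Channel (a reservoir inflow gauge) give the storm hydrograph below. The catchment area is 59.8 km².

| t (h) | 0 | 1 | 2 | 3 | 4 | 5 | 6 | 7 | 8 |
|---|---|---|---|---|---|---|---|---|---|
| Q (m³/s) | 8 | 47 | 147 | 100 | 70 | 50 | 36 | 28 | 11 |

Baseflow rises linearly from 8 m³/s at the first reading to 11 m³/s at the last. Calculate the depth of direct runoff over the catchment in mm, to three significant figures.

d ≈ 24.8 mm

Direct runoff: 0.00, 38.62, 138.25, 90.88, 60.50, 40.12, 25.75, 17.38, 0.00 m³/s; ΣQ_DR = 411.5 m³/s.
V = ΣQ_DR · Δt = 411.5 × 3600 s = 1.481 × 10^6 m³.
Over A = 59.8 km², depth = V / A = 24.8 mm.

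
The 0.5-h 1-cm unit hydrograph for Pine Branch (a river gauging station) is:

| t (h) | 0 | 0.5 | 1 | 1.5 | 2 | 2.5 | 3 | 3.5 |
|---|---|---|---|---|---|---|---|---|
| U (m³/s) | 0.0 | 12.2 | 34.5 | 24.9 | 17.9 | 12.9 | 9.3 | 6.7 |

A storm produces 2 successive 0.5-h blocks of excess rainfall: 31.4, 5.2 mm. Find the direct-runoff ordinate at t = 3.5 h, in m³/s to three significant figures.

Q ≈ 25.9 m³/s

By discrete convolution, Q_j = Σ (P_i / 10 mm) · U_{j−i}.
At t = 3.5 h (j=7): Q = (31.4/10)·6.7 + (5.2/10)·9.3 = 25.9 m³/s.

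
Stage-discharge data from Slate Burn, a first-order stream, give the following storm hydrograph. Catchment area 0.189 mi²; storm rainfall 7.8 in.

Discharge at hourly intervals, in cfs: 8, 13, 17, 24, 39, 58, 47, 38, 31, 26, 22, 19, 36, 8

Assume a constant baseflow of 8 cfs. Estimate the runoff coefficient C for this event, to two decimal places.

ΣQ_DR = 274.0 cfs; V = ΣQ_DR·Δt = 9.864 × 10^5 ft³.
Runoff depth d = V / A = 2.246 in.
C = d / P = 2.246 / 7.8 = 0.29.

C ≈ 0.29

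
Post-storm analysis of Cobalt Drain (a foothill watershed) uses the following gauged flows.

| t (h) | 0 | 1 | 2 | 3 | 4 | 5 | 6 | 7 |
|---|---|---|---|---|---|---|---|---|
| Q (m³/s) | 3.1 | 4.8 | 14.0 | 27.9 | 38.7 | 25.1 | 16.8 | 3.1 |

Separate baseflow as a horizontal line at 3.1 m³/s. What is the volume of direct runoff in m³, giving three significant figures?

Direct-runoff ordinates (Q − Q_b): 0.0, 1.7, 10.9, 24.8, 35.6, 22.0, 13.7, 0.0 m³/s.
ΣQ_DR = 108.7 m³/s.
With Δt = 1 h = 3600 s, V = ΣQ_DR · Δt = 108.7 × 3600 = 3.91 × 10^5 m³.

V ≈ 3.91 × 10^5 m³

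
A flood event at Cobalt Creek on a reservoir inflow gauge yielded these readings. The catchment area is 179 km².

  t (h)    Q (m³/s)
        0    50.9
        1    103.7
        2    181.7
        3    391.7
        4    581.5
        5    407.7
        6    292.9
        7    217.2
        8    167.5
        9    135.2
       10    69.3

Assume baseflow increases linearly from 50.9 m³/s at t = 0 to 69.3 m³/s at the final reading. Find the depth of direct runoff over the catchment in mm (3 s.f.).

d ≈ 39.0 mm

Direct runoff: 0.00, 50.96, 127.12, 335.28, 523.24, 347.60, 230.96, 153.42, 101.88, 67.74, 0.00 m³/s; ΣQ_DR = 1938 m³/s.
V = ΣQ_DR · Δt = 1938 × 3600 s = 6.978 × 10^6 m³.
Over A = 179 km², depth = V / A = 39.0 mm.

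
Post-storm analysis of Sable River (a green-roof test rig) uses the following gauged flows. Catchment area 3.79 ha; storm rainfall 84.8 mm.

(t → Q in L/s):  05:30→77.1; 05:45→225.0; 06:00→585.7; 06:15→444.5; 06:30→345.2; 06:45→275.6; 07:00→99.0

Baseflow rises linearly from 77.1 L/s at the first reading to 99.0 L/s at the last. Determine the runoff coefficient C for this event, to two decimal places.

ΣQ_DR = 1436 L/s; V = ΣQ_DR·Δt = 1.292 × 10^6 L.
Runoff depth d = V / A = 34.09 mm.
C = d / P = 34.09 / 84.8 = 0.40.

C ≈ 0.40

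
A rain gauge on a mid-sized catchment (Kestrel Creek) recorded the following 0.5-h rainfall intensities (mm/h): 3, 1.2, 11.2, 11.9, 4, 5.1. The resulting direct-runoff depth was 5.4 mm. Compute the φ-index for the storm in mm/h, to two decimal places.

φ ≈ 6.15 mm/h

Only the 2 blocks with intensity above φ contribute runoff: 11.2, 11.9 mm/h.
Σ(I−φ)·Δt = d  ⇒  (11.2+11.9 − 2φ)·0.5 = 5.4
φ = (23.10 − 5.4/0.5) / 2 = 6.15 mm/h.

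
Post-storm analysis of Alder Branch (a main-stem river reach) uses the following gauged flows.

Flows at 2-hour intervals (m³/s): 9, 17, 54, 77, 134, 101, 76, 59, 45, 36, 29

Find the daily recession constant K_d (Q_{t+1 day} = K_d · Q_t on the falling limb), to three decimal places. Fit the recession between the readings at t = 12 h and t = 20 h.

K_d ≈ 0.056

Between t = 12 h and t = 20 h the flow falls from 76 to 29 m³/s over 4×2 h = 8 h.
Per-interval ratio K = (29/76)^(1/4) = 0.7860; K_d = K^(24/2) = 0.056.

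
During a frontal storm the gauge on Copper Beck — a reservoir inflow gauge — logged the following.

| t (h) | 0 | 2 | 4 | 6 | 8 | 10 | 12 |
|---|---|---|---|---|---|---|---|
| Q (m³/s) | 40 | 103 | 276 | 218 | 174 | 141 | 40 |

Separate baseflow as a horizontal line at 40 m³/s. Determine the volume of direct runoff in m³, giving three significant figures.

Direct-runoff ordinates (Q − Q_b): 0.0, 63.0, 236.0, 178.0, 134.0, 101.0, 0.0 m³/s.
ΣQ_DR = 712.0 m³/s.
With Δt = 2 h = 7200 s, V = ΣQ_DR · Δt = 712.0 × 7200 = 5.13 × 10^6 m³.

V ≈ 5.13 × 10^6 m³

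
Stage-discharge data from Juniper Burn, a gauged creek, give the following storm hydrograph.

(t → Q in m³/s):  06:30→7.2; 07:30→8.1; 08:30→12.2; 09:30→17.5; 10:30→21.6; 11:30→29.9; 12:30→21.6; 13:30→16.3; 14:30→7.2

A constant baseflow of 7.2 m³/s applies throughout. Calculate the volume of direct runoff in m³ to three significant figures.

Direct-runoff ordinates (Q − Q_b): 0.0, 0.9, 5.0, 10.3, 14.4, 22.7, 14.4, 9.1, 0.0 m³/s.
ΣQ_DR = 76.80 m³/s.
With Δt = 1 h = 3600 s, V = ΣQ_DR · Δt = 76.80 × 3600 = 2.76 × 10^5 m³.

V ≈ 2.76 × 10^5 m³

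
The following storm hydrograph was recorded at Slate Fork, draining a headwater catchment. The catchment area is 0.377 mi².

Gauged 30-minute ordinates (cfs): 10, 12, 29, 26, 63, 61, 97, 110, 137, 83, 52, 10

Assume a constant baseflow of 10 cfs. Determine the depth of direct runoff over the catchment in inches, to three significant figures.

Direct runoff: 0.0, 2.0, 19.0, 16.0, 53.0, 51.0, 87.0, 100.0, 127.0, 73.0, 42.0, 0.0 cfs; ΣQ_DR = 570.0 cfs.
V = ΣQ_DR · Δt = 570.0 × 1800 s = 1.026 × 10^6 ft³.
Over A = 0.377 mi², depth = V / A = 1.17 in.

d ≈ 1.17 in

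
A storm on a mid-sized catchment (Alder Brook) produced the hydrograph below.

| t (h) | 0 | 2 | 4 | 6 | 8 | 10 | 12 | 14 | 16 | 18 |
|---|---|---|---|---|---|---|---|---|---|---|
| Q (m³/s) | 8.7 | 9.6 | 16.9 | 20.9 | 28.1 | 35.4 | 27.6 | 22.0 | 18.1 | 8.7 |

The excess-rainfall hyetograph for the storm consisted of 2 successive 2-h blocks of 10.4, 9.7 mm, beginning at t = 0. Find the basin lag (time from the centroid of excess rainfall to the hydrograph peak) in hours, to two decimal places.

Centroid of excess rainfall: t_c = Σ P_i·t̄_i / ΣP_i = 1.9652 h (block centres at 1, 3 h).
Hydrograph peak occurs at t = 10 h, so basin lag t_L = 10 − 1.9652 = 8.03 h.

t_L ≈ 8.03 h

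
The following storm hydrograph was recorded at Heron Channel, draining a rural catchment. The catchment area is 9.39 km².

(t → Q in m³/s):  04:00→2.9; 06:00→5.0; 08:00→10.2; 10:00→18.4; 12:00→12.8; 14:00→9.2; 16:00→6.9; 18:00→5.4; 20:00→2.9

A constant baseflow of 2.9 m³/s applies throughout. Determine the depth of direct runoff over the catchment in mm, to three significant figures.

Direct runoff: 0.0, 2.1, 7.3, 15.5, 9.9, 6.3, 4.0, 2.5, 0.0 m³/s; ΣQ_DR = 47.60 m³/s.
V = ΣQ_DR · Δt = 47.60 × 7200 s = 3.427 × 10^5 m³.
Over A = 9.39 km², depth = V / A = 36.5 mm.

d ≈ 36.5 mm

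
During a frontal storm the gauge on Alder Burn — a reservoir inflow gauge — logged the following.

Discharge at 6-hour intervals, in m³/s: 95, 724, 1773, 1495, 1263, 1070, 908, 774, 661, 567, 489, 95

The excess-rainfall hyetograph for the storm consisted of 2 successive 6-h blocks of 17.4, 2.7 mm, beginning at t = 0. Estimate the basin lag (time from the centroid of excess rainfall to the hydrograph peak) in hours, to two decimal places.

t_L ≈ 8.19 h

Centroid of excess rainfall: t_c = Σ P_i·t̄_i / ΣP_i = 3.8060 h (block centres at 3, 9 h).
Hydrograph peak occurs at t = 12 h, so basin lag t_L = 12 − 3.8060 = 8.19 h.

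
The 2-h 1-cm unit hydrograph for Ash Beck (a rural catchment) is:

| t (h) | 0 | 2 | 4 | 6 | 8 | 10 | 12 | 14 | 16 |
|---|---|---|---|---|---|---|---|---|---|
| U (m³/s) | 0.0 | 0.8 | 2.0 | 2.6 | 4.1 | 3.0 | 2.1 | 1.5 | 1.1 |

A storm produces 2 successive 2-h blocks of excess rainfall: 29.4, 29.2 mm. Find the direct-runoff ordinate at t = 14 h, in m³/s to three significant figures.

By discrete convolution, Q_j = Σ (P_i / 10 mm) · U_{j−i}.
At t = 14 h (j=7): Q = (29.4/10)·1.5 + (29.2/10)·2.1 = 10.5 m³/s.

Q ≈ 10.5 m³/s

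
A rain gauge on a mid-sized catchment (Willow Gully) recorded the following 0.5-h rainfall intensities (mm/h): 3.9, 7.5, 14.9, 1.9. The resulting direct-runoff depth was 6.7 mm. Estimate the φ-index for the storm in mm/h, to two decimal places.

φ ≈ 4.50 mm/h

Only the 2 blocks with intensity above φ contribute runoff: 7.5, 14.9 mm/h.
Σ(I−φ)·Δt = d  ⇒  (7.5+14.9 − 2φ)·0.5 = 6.7
φ = (22.40 − 6.7/0.5) / 2 = 4.50 mm/h.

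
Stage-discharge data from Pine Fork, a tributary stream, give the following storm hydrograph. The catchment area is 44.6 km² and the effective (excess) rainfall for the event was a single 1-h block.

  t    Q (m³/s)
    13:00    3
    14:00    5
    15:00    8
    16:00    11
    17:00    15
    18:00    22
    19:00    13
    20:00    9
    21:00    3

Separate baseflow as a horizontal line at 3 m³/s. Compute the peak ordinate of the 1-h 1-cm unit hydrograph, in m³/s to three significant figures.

Direct runoff: 0.0, 2.0, 5.0, 8.0, 12.0, 19.0, 10.0, 6.0, 0.0 m³/s; ΣQ_DR = 62.00 m³/s, peak = 19.0 m³/s.
Runoff depth d = ΣQ_DR·Δt / A = 62.00 × 3600 / (44.6 km²) = 5.004 mm.
The 1-cm UH is the DRH scaled by (10 mm)/d, so U_p = 19.0 × 10/5.004 = 38.0 m³/s.

U_p ≈ 38.0 m³/s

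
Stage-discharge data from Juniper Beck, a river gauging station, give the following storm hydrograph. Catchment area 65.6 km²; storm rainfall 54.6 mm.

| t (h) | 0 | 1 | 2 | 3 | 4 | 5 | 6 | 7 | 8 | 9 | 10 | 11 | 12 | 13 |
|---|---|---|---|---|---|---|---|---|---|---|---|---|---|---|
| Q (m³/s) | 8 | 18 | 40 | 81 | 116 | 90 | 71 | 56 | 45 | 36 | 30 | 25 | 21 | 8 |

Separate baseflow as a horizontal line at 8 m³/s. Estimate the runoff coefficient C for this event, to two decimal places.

ΣQ_DR = 533.0 m³/s; V = ΣQ_DR·Δt = 1.919 × 10^6 m³.
Runoff depth d = V / A = 29.25 mm.
C = d / P = 29.25 / 54.6 = 0.54.

C ≈ 0.54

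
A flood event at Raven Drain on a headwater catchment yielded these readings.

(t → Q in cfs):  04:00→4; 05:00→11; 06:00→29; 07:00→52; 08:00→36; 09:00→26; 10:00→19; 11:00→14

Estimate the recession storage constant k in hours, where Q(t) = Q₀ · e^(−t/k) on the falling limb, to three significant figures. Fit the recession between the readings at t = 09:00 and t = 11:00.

On the falling limb, Q drops from 26 to 14 cfs between t = 09:00 and t = 11:00 (Δt = 2 h).
k = −Δt / ln(Q₂/Q₁) = −2 / ln(14/26) = 3.23 h.

k ≈ 3.23 h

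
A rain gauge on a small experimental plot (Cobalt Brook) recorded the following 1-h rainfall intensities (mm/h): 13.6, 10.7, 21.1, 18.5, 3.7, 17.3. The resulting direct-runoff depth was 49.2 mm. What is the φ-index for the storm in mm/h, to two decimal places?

φ ≈ 6.40 mm/h

Only the 5 blocks with intensity above φ contribute runoff: 13.6, 10.7, 21.1, 18.5, 17.3 mm/h.
Σ(I−φ)·Δt = d  ⇒  (13.6+10.7+21.1+18.5+17.3 − 5φ)·1 = 49.2
φ = (81.20 − 49.2/1) / 5 = 6.40 mm/h.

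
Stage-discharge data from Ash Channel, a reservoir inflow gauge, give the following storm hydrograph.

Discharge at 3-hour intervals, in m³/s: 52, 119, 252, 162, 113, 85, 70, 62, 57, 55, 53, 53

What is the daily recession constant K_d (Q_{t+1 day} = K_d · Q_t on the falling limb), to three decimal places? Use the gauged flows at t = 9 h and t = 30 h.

Between t = 9 h and t = 30 h the flow falls from 162 to 53 m³/s over 7×3 h = 21 h.
Per-interval ratio K = (53/162)^(1/7) = 0.8525; K_d = K^(24/3) = 0.279.

K_d ≈ 0.279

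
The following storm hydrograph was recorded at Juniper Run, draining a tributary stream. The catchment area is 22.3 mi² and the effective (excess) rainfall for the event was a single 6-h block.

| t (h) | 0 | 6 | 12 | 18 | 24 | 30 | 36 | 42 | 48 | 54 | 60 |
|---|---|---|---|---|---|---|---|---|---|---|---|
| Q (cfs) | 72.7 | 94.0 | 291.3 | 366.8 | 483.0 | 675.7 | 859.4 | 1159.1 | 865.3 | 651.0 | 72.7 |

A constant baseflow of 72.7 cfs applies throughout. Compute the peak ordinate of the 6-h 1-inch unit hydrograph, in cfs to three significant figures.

Direct runoff: 0.0, 21.3, 218.6, 294.1, 410.3, 603.0, 786.7, 1086.4, 792.6, 578.3, 0.0 cfs; ΣQ_DR = 4791 cfs, peak = 1086.4 cfs.
Runoff depth d = ΣQ_DR·Δt / A = 4791 × 21600 / (22.3 mi²) = 1.998 in.
The 1-inch UH is the DRH scaled by (1 in)/d, so U_p = 1086.4 × 1/1.998 = 544 cfs.

U_p ≈ 544 cfs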